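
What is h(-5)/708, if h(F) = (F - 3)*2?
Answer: -4/177 ≈ -0.022599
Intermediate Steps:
h(F) = -6 + 2*F (h(F) = (-3 + F)*2 = -6 + 2*F)
h(-5)/708 = (-6 + 2*(-5))/708 = (-6 - 10)*(1/708) = -16*1/708 = -4/177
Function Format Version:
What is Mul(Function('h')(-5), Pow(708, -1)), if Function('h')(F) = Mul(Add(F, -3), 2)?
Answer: Rational(-4, 177) ≈ -0.022599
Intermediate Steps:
Function('h')(F) = Add(-6, Mul(2, F)) (Function('h')(F) = Mul(Add(-3, F), 2) = Add(-6, Mul(2, F)))
Mul(Function('h')(-5), Pow(708, -1)) = Mul(Add(-6, Mul(2, -5)), Pow(708, -1)) = Mul(Add(-6, -10), Rational(1, 708)) = Mul(-16, Rational(1, 708)) = Rational(-4, 177)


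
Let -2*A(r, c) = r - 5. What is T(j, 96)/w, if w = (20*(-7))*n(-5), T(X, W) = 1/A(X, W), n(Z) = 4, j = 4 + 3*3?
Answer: 1/2240 ≈ 0.00044643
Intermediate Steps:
A(r, c) = 5/2 - r/2 (A(r, c) = -(r - 5)/2 = -(-5 + r)/2 = 5/2 - r/2)
j = 13 (j = 4 + 9 = 13)
T(X, W) = 1/(5/2 - X/2)
w = -560 (w = (20*(-7))*4 = -140*4 = -560)
T(j, 96)/w = -2/(-5 + 13)/(-560) = -2/8*(-1/560) = -2*⅛*(-1/560) = -¼*(-1/560) = 1/2240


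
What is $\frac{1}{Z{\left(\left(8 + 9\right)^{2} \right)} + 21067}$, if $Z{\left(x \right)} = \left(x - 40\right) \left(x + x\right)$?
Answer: $\frac{1}{164989} \approx 6.061 \cdot 10^{-6}$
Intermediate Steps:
$Z{\left(x \right)} = 2 x \left(-40 + x\right)$ ($Z{\left(x \right)} = \left(-40 + x\right) 2 x = 2 x \left(-40 + x\right)$)
$\frac{1}{Z{\left(\left(8 + 9\right)^{2} \right)} + 21067} = \frac{1}{2 \left(8 + 9\right)^{2} \left(-40 + \left(8 + 9\right)^{2}\right) + 21067} = \frac{1}{2 \cdot 17^{2} \left(-40 + 17^{2}\right) + 21067} = \frac{1}{2 \cdot 289 \left(-40 + 289\right) + 21067} = \frac{1}{2 \cdot 289 \cdot 249 + 21067} = \frac{1}{143922 + 21067} = \frac{1}{164989}$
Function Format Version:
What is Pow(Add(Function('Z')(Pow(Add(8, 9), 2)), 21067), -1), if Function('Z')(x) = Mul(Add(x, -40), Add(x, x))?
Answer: Rational(1, 164989) ≈ 6.0610e-6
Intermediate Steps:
Function('Z')(x) = Mul(2, x, Add(-40, x)) (Function('Z')(x) = Mul(Add(-40, x), Mul(2, x)) = Mul(2, x, Add(-40, x)))
Pow(Add(Function('Z')(Pow(Add(8, 9), 2)), 21067), -1) = Pow(Add(Mul(2, Pow(Add(8, 9), 2), Add(-40, Pow(Add(8, 9), 2))), 21067), -1) = Pow(Add(Mul(2, Pow(17, 2), Add(-40, Pow(17, 2))), 21067), -1) = Pow(Add(Mul(2, 289, Add(-40, 289)), 21067), -1) = Pow(Add(Mul(2, 289, 249), 21067), -1) = Pow(Add(143922, 21067), -1) = Pow(164989, -1) = Rational(1, 164989)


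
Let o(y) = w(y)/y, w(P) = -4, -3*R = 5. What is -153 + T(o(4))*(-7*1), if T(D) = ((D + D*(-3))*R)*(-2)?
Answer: -599/3 ≈ -199.67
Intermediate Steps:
R = -5/3 (R = -⅓*5 = -5/3 ≈ -1.6667)
o(y) = -4/y
T(D) = -20*D/3 (T(D) = ((D + D*(-3))*(-5/3))*(-2) = ((D - 3*D)*(-5/3))*(-2) = (-2*D*(-5/3))*(-2) = (10*D/3)*(-2) = -20*D/3)
-153 + T(o(4))*(-7*1) = -153 + (-(-80)/(3*4))*(-7*1) = -153 - (-80)/(3*4)*(-7) = -153 - 20/3*(-1)*(-7) = -153 + (20/3)*(-7) = -153 - 140/3 = -599/3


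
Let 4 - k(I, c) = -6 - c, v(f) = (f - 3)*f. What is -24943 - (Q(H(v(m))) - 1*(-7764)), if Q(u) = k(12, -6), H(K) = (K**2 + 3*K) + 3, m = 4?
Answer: -32711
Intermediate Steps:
v(f) = f*(-3 + f) (v(f) = (-3 + f)*f = f*(-3 + f))
H(K) = 3 + K**2 + 3*K
k(I, c) = 10 + c (k(I, c) = 4 - (-6 - c) = 4 + (6 + c) = 10 + c)
Q(u) = 4 (Q(u) = 10 - 6 = 4)
-24943 - (Q(H(v(m))) - 1*(-7764)) = -24943 - (4 - 1*(-7764)) = -24943 - (4 + 7764) = -24943 - 1*7768 = -24943 - 7768 = -32711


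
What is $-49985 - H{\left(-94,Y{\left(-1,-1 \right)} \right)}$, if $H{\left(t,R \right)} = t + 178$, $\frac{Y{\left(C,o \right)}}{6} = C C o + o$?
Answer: $-50069$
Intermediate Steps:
$Y{\left(C,o \right)} = 6 o + 6 o C^{2}$ ($Y{\left(C,o \right)} = 6 \left(C C o + o\right) = 6 \left(C^{2} o + o\right) = 6 \left(o C^{2} + o\right) = 6 \left(o + o C^{2}\right) = 6 o + 6 o C^{2}$)
$H{\left(t,R \right)} = 178 + t$
$-49985 - H{\left(-94,Y{\left(-1,-1 \right)} \right)} = -49985 - \left(178 - 94\right) = -49985 - 84 = -50069$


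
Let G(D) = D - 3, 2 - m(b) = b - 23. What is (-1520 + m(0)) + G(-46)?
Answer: -1544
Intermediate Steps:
m(b) = 25 - b (m(b) = 2 - (b - 23) = 2 - (-23 + b) = 2 + (23 - b) = 25 - b)
G(D) = -3 + D
(-1520 + m(0)) + G(-46) = (-1520 + (25 - 1*0)) + (-3 - 46) = (-1520 + (25 + 0)) - 49 = (-1520 + 25) - 49 = -1495 - 49 = -1544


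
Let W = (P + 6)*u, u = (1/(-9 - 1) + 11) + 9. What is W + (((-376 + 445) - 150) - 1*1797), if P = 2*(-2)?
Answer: -9191/5 ≈ -1838.2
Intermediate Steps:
u = 199/10 (u = (1/(-10) + 11) + 9 = (-⅒ + 11) + 9 = 109/10 + 9 = 199/10 ≈ 19.900)
P = -4
W = 199/5 (W = (-4 + 6)*(199/10) = 2*(199/10) = 199/5 ≈ 39.800)
W + (((-376 + 445) - 150) - 1*1797) = 199/5 + (((-376 + 445) - 150) - 1*1797) = 199/5 + ((69 - 150) - 1797) = 199/5 + (-81 - 1797) = 199/5 - 1878 = -9191/5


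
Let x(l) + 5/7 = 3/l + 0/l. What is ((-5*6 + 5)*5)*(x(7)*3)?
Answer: 750/7 ≈ 107.14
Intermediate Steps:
x(l) = -5/7 + 3/l (x(l) = -5/7 + (3/l + 0/l) = -5/7 + (3/l + 0) = -5/7 + 3/l)
((-5*6 + 5)*5)*(x(7)*3) = ((-5*6 + 5)*5)*((-5/7 + 3/7)*3) = ((-30 + 5)*5)*((-5/7 + 3*(⅐))*3) = (-25*5)*((-5/7 + 3/7)*3) = -(-250)*3/7 = -125*(-6/7) = 750/7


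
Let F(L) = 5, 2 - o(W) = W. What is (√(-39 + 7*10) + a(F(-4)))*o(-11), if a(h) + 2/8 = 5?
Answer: 247/4 + 13*√31 ≈ 134.13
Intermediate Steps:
o(W) = 2 - W
a(h) = 19/4 (a(h) = -¼ + 5 = 19/4)
(√(-39 + 7*10) + a(F(-4)))*o(-11) = (√(-39 + 7*10) + 19/4)*(2 - 1*(-11)) = (√(-39 + 70) + 19/4)*(2 + 11) = (√31 + 19/4)*13 = (19/4 + √31)*13 = 247/4 + 13*√31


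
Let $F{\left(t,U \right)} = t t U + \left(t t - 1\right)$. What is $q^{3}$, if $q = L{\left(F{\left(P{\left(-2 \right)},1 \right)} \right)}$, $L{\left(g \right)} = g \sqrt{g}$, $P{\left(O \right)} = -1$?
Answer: $1$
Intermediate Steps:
$F{\left(t,U \right)} = -1 + t^{2} + U t^{2}$ ($F{\left(t,U \right)} = t^{2} U + \left(t^{2} - 1\right) = U t^{2} + \left(-1 + t^{2}\right) = -1 + t^{2} + U t^{2}$)
$L{\left(g \right)} = g^{\frac{3}{2}}$
$q = 1$ ($q = \left(-1 + \left(-1\right)^{2} + 1 \left(-1\right)^{2}\right)^{\frac{3}{2}} = \left(-1 + 1 + 1 \cdot 1\right)^{\frac{3}{2}} = \left(-1 + 1 + 1\right)^{\frac{3}{2}} = 1^{\frac{3}{2}} = 1$)
$q^{3} = 1^{3} = 1$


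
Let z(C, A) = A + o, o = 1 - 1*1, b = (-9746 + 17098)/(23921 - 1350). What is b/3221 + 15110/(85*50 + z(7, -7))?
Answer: 1098546190546/308471153413 ≈ 3.5613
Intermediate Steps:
b = 7352/22571 ≈ 0.32573
o = 0 (o = 1 - 1 = 0)
z(C, A) = A (z(C, A) = A + 0 = A)
b/3221 + 15110/(85*50 + z(7, -7)) = (7352/22571)/3221 + 15110/(85*50 - 7) = (7352/22571)*(1/3221) + 15110/(4250 - 7) = 7352/72701191 + 15110/4243 = 1098546190546/308471153413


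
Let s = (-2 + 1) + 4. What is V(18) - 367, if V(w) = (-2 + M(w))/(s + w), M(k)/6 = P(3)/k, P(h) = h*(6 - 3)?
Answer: -7706/21 ≈ -366.95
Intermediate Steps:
P(h) = 3*h (P(h) = h*3 = 3*h)
s = 3 (s = -1 + 4 = 3)
M(k) = 54/k (M(k) = 6*((3*3)/k) = 6*(9/k) = 54/k)
V(w) = (-2 + 54/w)/(3 + w)
V(18) - 367 = 2*(27 - 1*18)/(18*(3 + 18)) - 367 = 2*(1/18)*(27 - 18)/21 - 367 = 2*(1/18)*(1/21)*9 - 367 = 1/21 - 367 = -7706/21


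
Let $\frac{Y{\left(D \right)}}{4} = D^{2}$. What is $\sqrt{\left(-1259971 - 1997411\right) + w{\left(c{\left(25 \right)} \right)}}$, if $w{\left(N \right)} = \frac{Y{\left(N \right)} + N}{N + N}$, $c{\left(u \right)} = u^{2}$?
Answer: $\frac{i \sqrt{13024526}}{2} \approx 1804.5 i$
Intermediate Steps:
$Y{\left(D \right)} = 4 D^{2}$
$w{\left(N \right)} = \frac{N + 4 N^{2}}{2 N}$ ($w{\left(N \right)} = \frac{4 N^{2} + N}{N + N} = \frac{N + 4 N^{2}}{2 N}$)
$\sqrt{\left(-1259971 - 1997411\right) + w{\left(c{\left(25 \right)} \right)}} = \sqrt{\left(-1259971 - 1997411\right) + \left(\frac{1}{2} + 2 \cdot 25^{2}\right)} = \sqrt{\left(-1259971 - 1997411\right) + \left(\frac{1}{2} + 2 \cdot 625\right)} = \sqrt{-3257382 + \left(\frac{1}{2} + 1250\right)} = \sqrt{-3257382 + \frac{2501}{2}} = \sqrt{- \frac{6512263}{2}} = \frac{i \sqrt{13024526}}{2}$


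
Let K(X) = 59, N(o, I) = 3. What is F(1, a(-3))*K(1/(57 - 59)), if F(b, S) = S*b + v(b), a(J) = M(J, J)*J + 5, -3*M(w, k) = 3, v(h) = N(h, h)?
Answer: 649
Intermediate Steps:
v(h) = 3
M(w, k) = -1 (M(w, k) = -⅓*3 = -1)
a(J) = 5 - J (a(J) = -J + 5 = 5 - J)
F(b, S) = 3 + S*b (F(b, S) = S*b + 3 = 3 + S*b)
F(1, a(-3))*K(1/(57 - 59)) = (3 + (5 - 1*(-3))*1)*59 = (3 + (5 + 3)*1)*59 = (3 + 8*1)*59 = (3 + 8)*59 = 11*59 = 649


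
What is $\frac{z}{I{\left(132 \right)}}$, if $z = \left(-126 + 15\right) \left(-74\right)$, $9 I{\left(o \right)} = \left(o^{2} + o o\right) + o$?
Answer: $\frac{12321}{5830} \approx 2.1134$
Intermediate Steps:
$I{\left(o \right)} = \frac{o}{9} + \frac{2 o^{2}}{9}$ ($I{\left(o \right)} = \frac{\left(o^{2} + o o\right) + o}{9} = \frac{\left(o^{2} + o^{2}\right) + o}{9} = \frac{2 o^{2} + o}{9} = \frac{o + 2 o^{2}}{9} = \frac{o}{9} + \frac{2 o^{2}}{9}$)
$z = 8214$ ($z = \left(-111\right) \left(-74\right) = 8214$)
$\frac{z}{I{\left(132 \right)}} = \frac{8214}{\frac{1}{9} \cdot 132 \left(1 + 2 \cdot 132\right)} = \frac{8214}{\frac{1}{9} \cdot 132 \left(1 + 264\right)} = \frac{8214}{\frac{1}{9} \cdot 132 \cdot 265} = \frac{8214}{\frac{11660}{3}} = 8214 \cdot \frac{3}{11660} = \frac{12321}{5830}$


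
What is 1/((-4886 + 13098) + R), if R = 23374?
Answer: 1/31586 ≈ 3.1660e-5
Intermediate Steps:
1/((-4886 + 13098) + R) = 1/((-4886 + 13098) + 23374) = 1/(8212 + 23374) = 1/31586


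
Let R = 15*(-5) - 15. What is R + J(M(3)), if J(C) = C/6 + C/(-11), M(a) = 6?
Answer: -985/11 ≈ -89.545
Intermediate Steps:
R = -90 (R = -75 - 15 = -90)
J(C) = 5*C/66 (J(C) = C*(⅙) + C*(-1/11) = C/6 - C/11 = 5*C/66)
R + J(M(3)) = -90 + (5/66)*6 = -90 + 5/11 = -985/11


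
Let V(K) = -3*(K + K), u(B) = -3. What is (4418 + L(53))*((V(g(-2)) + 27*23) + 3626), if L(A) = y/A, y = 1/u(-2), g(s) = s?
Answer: 2991781399/159 ≈ 1.8816e+7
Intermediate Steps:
y = -⅓ (y = 1/(-3) = -⅓ ≈ -0.33333)
L(A) = -1/(3*A)
V(K) = -6*K
(4418 + L(53))*((V(g(-2)) + 27*23) + 3626) = (4418 - ⅓/53)*((-6*(-2) + 27*23) + 3626) = (4418 - ⅓*1/53)*((12 + 621) + 3626) = (4418 - 1/159)*(633 + 3626) = (702461/159)*4259 = 2991781399/159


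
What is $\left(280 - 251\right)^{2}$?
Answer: $841$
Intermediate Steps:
$\left(280 - 251\right)^{2} = 29^{2} = 841$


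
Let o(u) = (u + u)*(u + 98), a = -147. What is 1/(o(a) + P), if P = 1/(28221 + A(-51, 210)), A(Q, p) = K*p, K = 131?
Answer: 55731/802860787 ≈ 6.9416e-5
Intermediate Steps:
A(Q, p) = 131*p
o(u) = 2*u*(98 + u) (o(u) = (2*u)*(98 + u) = 2*u*(98 + u))
P = 1/55731 (P = 1/(28221 + 131*210) = 1/(28221 + 27510) = 1/55731 ≈ 1.7943e-5)
1/(o(a) + P) = 1/(2*(-147)*(98 - 147) + 1/55731) = 1/(2*(-147)*(-49) + 1/55731) = 1/(14406 + 1/55731) = 1/(802860787/55731) = 55731/802860787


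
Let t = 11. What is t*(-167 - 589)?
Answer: -8316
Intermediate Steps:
t*(-167 - 589) = 11*(-167 - 589) = 11*(-756) = -8316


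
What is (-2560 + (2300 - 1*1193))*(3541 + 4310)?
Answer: -11407503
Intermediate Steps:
(-2560 + (2300 - 1*1193))*(3541 + 4310) = (-2560 + (2300 - 1193))*7851 = (-2560 + 1107)*7851 = -1453*7851 = -11407503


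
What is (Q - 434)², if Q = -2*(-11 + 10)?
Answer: 186624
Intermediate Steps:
Q = 2 (Q = -2*(-1) = 2)
(Q - 434)² = (2 - 434)² = (-432)² = 186624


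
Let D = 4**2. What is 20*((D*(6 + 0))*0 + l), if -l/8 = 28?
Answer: -4480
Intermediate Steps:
l = -224 (l = -8*28 = -224)
D = 16
20*((D*(6 + 0))*0 + l) = 20*((16*(6 + 0))*0 - 224) = 20*((16*6)*0 - 224) = 20*(96*0 - 224) = 20*(0 - 224) = 20*(-224) = -4480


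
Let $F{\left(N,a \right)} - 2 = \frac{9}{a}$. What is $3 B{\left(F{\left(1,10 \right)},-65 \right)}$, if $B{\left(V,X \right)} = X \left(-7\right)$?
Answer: $1365$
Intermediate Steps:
$F{\left(N,a \right)} = 2 + \frac{9}{a}$
$B{\left(V,X \right)} = - 7 X$
$3 B{\left(F{\left(1,10 \right)},-65 \right)} = 3 \left(\left(-7\right) \left(-65\right)\right) = 3 \cdot 455 = 1365$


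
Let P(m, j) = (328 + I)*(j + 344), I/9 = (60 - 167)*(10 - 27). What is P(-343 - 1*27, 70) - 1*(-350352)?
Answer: 7263738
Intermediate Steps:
I = 16371 (I = 9*((60 - 167)*(10 - 27)) = 9*(-107*(-17)) = 9*1819 = 16371)
P(m, j) = 5744456 + 16699*j (P(m, j) = (328 + 16371)*(j + 344) = 16699*(344 + j) = 5744456 + 16699*j)
P(-343 - 1*27, 70) - 1*(-350352) = (5744456 + 16699*70) - 1*(-350352) = (5744456 + 1168930) + 350352 = 6913386 + 350352 = 7263738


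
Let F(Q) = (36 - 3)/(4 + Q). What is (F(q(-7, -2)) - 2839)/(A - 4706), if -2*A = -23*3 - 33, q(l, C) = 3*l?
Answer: 48296/79135 ≈ 0.61030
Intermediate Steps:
F(Q) = 33/(4 + Q)
A = 51 (A = -(-23*3 - 33)/2 = -(-69 - 33)/2 = -½*(-102) = 51)
(F(q(-7, -2)) - 2839)/(A - 4706) = (33/(4 + 3*(-7)) - 2839)/(51 - 4706) = (33/(4 - 21) - 2839)/(-4655) = (33/(-17) - 2839)*(-1/4655) = (33*(-1/17) - 2839)*(-1/4655) = (-33/17 - 2839)*(-1/4655) = -48296/17*(-1/4655) = 48296/79135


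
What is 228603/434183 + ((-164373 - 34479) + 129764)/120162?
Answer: -1263720709/26086148823 ≈ -0.048444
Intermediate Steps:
228603/434183 + ((-164373 - 34479) + 129764)/120162 = 228603*(1/434183) + (-198852 + 129764)*(1/120162) = 228603/434183 - 69088*1/120162 = 228603/434183 - 34544/60081 = -1263720709/26086148823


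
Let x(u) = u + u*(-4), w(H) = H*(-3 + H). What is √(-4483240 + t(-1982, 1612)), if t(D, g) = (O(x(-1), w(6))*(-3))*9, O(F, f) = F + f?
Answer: I*√4483807 ≈ 2117.5*I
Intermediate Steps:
x(u) = -3*u (x(u) = u - 4*u = -3*u)
t(D, g) = -567 (t(D, g) = ((-3*(-1) + 6*(-3 + 6))*(-3))*9 = ((3 + 6*3)*(-3))*9 = ((3 + 18)*(-3))*9 = (21*(-3))*9 = -63*9 = -567)
√(-4483240 + t(-1982, 1612)) = √(-4483240 - 567) = √(-4483807) = I*√4483807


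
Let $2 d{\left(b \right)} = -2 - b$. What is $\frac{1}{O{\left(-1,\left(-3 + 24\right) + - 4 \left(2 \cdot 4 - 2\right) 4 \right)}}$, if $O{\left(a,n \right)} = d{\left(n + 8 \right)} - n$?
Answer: $\frac{2}{215} \approx 0.0093023$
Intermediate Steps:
$d{\left(b \right)} = -1 - \frac{b}{2}$ ($d{\left(b \right)} = \frac{-2 - b}{2} = -1 - \frac{b}{2}$)
$O{\left(a,n \right)} = -5 - \frac{3 n}{2}$ ($O{\left(a,n \right)} = \left(-1 - \frac{n + 8}{2}\right) - n = \left(-1 - \frac{8 + n}{2}\right) - n = \left(-1 - \left(4 + \frac{n}{2}\right)\right) - n = \left(-5 - \frac{n}{2}\right) - n = -5 - \frac{3 n}{2}$)
$\frac{1}{O{\left(-1,\left(-3 + 24\right) + - 4 \left(2 \cdot 4 - 2\right) 4 \right)}} = \frac{1}{-5 - \frac{3 \left(\left(-3 + 24\right) + - 4 \left(2 \cdot 4 - 2\right) 4\right)}{2}} = \frac{1}{-5 - \frac{3 \left(21 + - 4 \left(8 - 2\right) 4\right)}{2}} = \frac{1}{-5 - \frac{3 \left(21 + \left(-4\right) 6 \cdot 4\right)}{2}} = \frac{1}{-5 - \frac{3 \left(21 - 96\right)}{2}} = \frac{1}{-5 - - \frac{225}{2}} = \frac{1}{-5 + \frac{225}{2}} = \frac{1}{\frac{215}{2}} = \frac{2}{215}$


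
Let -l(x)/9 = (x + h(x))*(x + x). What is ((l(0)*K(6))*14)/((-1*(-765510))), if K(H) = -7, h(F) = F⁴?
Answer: 0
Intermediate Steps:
l(x) = -18*x*(x + x⁴) (l(x) = -9*(x + x⁴)*(x + x) = -9*(x + x⁴)*2*x = -18*x*(x + x⁴))
((l(0)*K(6))*14)/((-1*(-765510))) = ((-18*0²*(1 + 0³)*(-7))*14)/((-1*(-765510))) = ((-18*0*(1 + 0)*(-7))*14)/765510 = ((-18*0*1*(-7))*14)*(1/765510) = ((0*(-7))*14)*(1/765510) = (0*14)*(1/765510) = 0*(1/765510) = 0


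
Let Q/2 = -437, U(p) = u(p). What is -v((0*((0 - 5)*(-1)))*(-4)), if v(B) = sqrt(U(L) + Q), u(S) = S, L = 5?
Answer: -I*sqrt(869) ≈ -29.479*I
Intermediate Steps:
U(p) = p
Q = -874 (Q = 2*(-437) = -874)
v(B) = I*sqrt(869) (v(B) = sqrt(5 - 874) = sqrt(-869) = I*sqrt(869))
-v((0*((0 - 5)*(-1)))*(-4)) = -I*sqrt(869)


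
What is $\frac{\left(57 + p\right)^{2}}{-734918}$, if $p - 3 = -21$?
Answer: $- \frac{1521}{734918} \approx -0.0020696$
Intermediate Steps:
$p = -18$ ($p = 3 - 21 = -18$)
$\frac{\left(57 + p\right)^{2}}{-734918} = \frac{\left(57 - 18\right)^{2}}{-734918} = 39^{2} \left(- \frac{1}{734918}\right) = 1521 \left(- \frac{1}{734918}\right) = - \frac{1521}{734918}$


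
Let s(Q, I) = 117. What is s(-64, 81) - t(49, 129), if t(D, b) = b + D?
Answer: -61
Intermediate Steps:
t(D, b) = D + b
s(-64, 81) - t(49, 129) = 117 - (49 + 129) = 117 - 1*178 = 117 - 178 = -61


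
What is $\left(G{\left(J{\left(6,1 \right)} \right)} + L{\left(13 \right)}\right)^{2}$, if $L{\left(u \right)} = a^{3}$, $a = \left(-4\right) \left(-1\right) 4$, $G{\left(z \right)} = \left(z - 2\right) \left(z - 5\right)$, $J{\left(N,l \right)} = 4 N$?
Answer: $20376196$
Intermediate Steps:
$G{\left(z \right)} = \left(-5 + z\right) \left(-2 + z\right)$ ($G{\left(z \right)} = \left(-2 + z\right) \left(-5 + z\right) = \left(-5 + z\right) \left(-2 + z\right)$)
$a = 16$ ($a = 4 \cdot 4 = 16$)
$L{\left(u \right)} = 4096$ ($L{\left(u \right)} = 16^{3} = 4096$)
$\left(G{\left(J{\left(6,1 \right)} \right)} + L{\left(13 \right)}\right)^{2} = \left(\left(10 + \left(4 \cdot 6\right)^{2} - 7 \cdot 4 \cdot 6\right) + 4096\right)^{2} = \left(\left(10 + 24^{2} - 168\right) + 4096\right)^{2} = \left(\left(10 + 576 - 168\right) + 4096\right)^{2} = \left(418 + 4096\right)^{2} = 4514^{2} = 20376196$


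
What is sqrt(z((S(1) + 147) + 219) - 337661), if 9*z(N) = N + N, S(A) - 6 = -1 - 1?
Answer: I*sqrt(3038209)/3 ≈ 581.02*I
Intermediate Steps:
S(A) = 4 (S(A) = 6 + (-1 - 1) = 6 - 2 = 4)
z(N) = 2*N/9 (z(N) = (N + N)/9 = (2*N)/9 = 2*N/9)
sqrt(z((S(1) + 147) + 219) - 337661) = sqrt(2*((4 + 147) + 219)/9 - 337661) = sqrt(2*(151 + 219)/9 - 337661) = sqrt((2/9)*370 - 337661) = sqrt(740/9 - 337661) = sqrt(-3038209/9) = I*sqrt(3038209)/3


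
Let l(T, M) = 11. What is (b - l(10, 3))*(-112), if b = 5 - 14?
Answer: 2240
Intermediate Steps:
b = -9
(b - l(10, 3))*(-112) = (-9 - 1*11)*(-112) = (-9 - 11)*(-112) = -20*(-112) = 2240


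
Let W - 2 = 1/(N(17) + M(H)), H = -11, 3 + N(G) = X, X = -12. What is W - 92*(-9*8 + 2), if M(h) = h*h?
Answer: 682853/106 ≈ 6442.0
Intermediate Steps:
N(G) = -15 (N(G) = -3 - 12 = -15)
M(h) = h**2
W = 213/106 (W = 2 + 1/(-15 + (-11)**2) = 2 + 1/(-15 + 121) = 2 + 1/106 = 213/106 ≈ 2.0094)
W - 92*(-9*8 + 2) = 213/106 - 92*(-9*8 + 2) = 213/106 - 92*(-72 + 2) = 213/106 - 92*(-70) = 213/106 + 6440 = 682853/106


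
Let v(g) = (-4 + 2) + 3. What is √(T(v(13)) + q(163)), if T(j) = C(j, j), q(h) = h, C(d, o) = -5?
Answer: √158 ≈ 12.570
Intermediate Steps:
v(g) = 1 (v(g) = -2 + 3 = 1)
T(j) = -5
√(T(v(13)) + q(163)) = √(-5 + 163) = √158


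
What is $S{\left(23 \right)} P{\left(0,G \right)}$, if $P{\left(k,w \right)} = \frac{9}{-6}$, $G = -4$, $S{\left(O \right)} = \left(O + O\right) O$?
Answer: $-1587$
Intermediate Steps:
$S{\left(O \right)} = 2 O^{2}$ ($S{\left(O \right)} = 2 O O = 2 O^{2}$)
$P{\left(k,w \right)} = - \frac{3}{2}$ ($P{\left(k,w \right)} = 9 \left(- \frac{1}{6}\right) = - \frac{3}{2}$)
$S{\left(23 \right)} P{\left(0,G \right)} = 2 \cdot 23^{2} \left(- \frac{3}{2}\right) = 2 \cdot 529 \left(- \frac{3}{2}\right) = 1058 \left(- \frac{3}{2}\right) = -1587$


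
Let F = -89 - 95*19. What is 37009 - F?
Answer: 38903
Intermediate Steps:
F = -1894 (F = -89 - 1805 = -1894)
37009 - F = 37009 - 1*(-1894) = 37009 + 1894 = 38903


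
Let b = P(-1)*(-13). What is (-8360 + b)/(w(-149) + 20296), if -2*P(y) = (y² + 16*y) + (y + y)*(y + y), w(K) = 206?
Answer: -5621/13668 ≈ -0.41125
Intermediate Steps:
P(y) = -8*y - 5*y²/2 (P(y) = -((y² + 16*y) + (y + y)*(y + y))/2 = -((y² + 16*y) + (2*y)*(2*y))/2 = -((y² + 16*y) + 4*y²)/2 = -(5*y² + 16*y)/2 = -8*y - 5*y²/2)
b = -143/2 (b = -½*(-1)*(16 + 5*(-1))*(-13) = -½*(-1)*(16 - 5)*(-13) = -½*(-1)*11*(-13) = (11/2)*(-13) = -143/2 ≈ -71.500)
(-8360 + b)/(w(-149) + 20296) = (-8360 - 143/2)/(206 + 20296) = -16863/2/20502 = -16863/2*1/20502 = -5621/13668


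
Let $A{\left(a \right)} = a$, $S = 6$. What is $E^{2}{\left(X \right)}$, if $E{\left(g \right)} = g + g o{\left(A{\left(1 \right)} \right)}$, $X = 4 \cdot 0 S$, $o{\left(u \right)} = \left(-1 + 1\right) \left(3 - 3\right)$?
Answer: $0$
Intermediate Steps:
$o{\left(u \right)} = 0$ ($o{\left(u \right)} = 0 \cdot 0 = 0$)
$X = 0$ ($X = 4 \cdot 0 \cdot 6 = 0 \cdot 6 = 0$)
$E{\left(g \right)} = g$ ($E{\left(g \right)} = g + g 0 = g + 0 = g$)
$E^{2}{\left(X \right)} = 0^{2} = 0$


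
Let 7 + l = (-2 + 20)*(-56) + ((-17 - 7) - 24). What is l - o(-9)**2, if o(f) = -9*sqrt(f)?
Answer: -334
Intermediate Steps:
l = -1063 (l = -7 + ((-2 + 20)*(-56) + ((-17 - 7) - 24)) = -7 + (18*(-56) + (-24 - 24)) = -7 + (-1008 - 48) = -7 - 1056 = -1063)
l - o(-9)**2 = -1063 - (-27*I)**2 = -1063 - 1*(-729) = -1063 + 729 = -334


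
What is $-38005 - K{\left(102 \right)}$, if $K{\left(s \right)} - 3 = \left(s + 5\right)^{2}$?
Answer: $-49457$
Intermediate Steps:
$K{\left(s \right)} = 3 + \left(5 + s\right)^{2}$ ($K{\left(s \right)} = 3 + \left(s + 5\right)^{2} = 3 + \left(5 + s\right)^{2}$)
$-38005 - K{\left(102 \right)} = -38005 - \left(3 + \left(5 + 102\right)^{2}\right) = -38005 - \left(3 + 107^{2}\right) = -38005 - \left(3 + 11449\right) = -38005 - 11452 = -49457$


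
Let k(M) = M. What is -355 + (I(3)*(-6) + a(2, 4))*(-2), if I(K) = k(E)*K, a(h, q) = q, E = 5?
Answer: -183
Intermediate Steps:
I(K) = 5*K
-355 + (I(3)*(-6) + a(2, 4))*(-2) = -355 + ((5*3)*(-6) + 4)*(-2) = -355 + (15*(-6) + 4)*(-2) = -355 + (-90 + 4)*(-2) = -355 - 86*(-2) = -355 + 172 = -183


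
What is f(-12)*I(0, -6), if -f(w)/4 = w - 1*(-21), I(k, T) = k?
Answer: 0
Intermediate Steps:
f(w) = -84 - 4*w (f(w) = -4*(w - 1*(-21)) = -4*(w + 21) = -4*(21 + w) = -84 - 4*w)
f(-12)*I(0, -6) = (-84 - 4*(-12))*0 = (-84 + 48)*0 = -36*0 = 0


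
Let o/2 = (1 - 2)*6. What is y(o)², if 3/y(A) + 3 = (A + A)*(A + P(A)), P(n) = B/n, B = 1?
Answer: 9/82369 ≈ 0.00010926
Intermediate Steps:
P(n) = 1/n
o = -12 (o = 2*((1 - 2)*6) = 2*(-1*6) = 2*(-6) = -12)
y(A) = 3/(-3 + 2*A*(A + 1/A)) (y(A) = 3/(-3 + (A + A)*(A + 1/A)) = 3/(-3 + (2*A)*(A + 1/A)) = 3/(-3 + 2*A*(A + 1/A)))
y(o)² = (3/(-1 + 2*(-12)²))² = (3/(-1 + 2*144))² = (3/(-1 + 288))² = (3/287)² = 9/82369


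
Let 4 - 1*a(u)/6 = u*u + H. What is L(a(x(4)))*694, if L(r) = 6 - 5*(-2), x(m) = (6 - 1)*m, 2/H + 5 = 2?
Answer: 11104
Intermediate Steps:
H = -⅔ (H = 2/(-5 + 2) = 2/(-3) = 2*(-⅓) = -⅔ ≈ -0.66667)
x(m) = 5*m
a(u) = 28 - 6*u² (a(u) = 24 - 6*(u*u - ⅔) = 24 - 6*(u² - ⅔) = 24 - 6*(-⅔ + u²) = 24 + (4 - 6*u²) = 28 - 6*u²)
L(r) = 16 (L(r) = 6 + 10 = 16)
L(a(x(4)))*694 = 16*694 = 11104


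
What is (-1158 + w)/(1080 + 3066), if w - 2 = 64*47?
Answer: 926/2073 ≈ 0.44670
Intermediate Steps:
w = 3010 (w = 2 + 64*47 = 2 + 3008 = 3010)
(-1158 + w)/(1080 + 3066) = (-1158 + 3010)/(1080 + 3066) = 1852/4146 = 1852*(1/4146) = 926/2073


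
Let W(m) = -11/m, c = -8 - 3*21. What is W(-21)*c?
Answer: -781/21 ≈ -37.190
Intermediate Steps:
c = -71 (c = -8 - 63 = -71)
W(-21)*c = -11/(-21)*(-71) = -11*(-1/21)*(-71) = (11/21)*(-71) = -781/21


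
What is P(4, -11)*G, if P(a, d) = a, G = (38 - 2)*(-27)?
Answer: -3888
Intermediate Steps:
G = -972 (G = 36*(-27) = -972)
P(4, -11)*G = 4*(-972) = -3888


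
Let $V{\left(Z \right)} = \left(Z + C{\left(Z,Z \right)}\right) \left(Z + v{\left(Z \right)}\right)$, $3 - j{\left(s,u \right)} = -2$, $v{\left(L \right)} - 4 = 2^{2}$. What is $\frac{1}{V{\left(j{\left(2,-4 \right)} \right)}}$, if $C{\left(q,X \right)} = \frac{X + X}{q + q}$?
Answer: $\frac{1}{78} \approx 0.012821$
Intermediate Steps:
$v{\left(L \right)} = 8$ ($v{\left(L \right)} = 4 + 2^{2} = 4 + 4 = 8$)
$j{\left(s,u \right)} = 5$ ($j{\left(s,u \right)} = 3 - -2 = 3 + 2 = 5$)
$C{\left(q,X \right)} = \frac{X}{q}$ ($C{\left(q,X \right)} = \frac{2 X}{2 q} = 2 X \frac{1}{2 q} = \frac{X}{q}$)
$V{\left(Z \right)} = \left(1 + Z\right) \left(8 + Z\right)$ ($V{\left(Z \right)} = \left(Z + \frac{Z}{Z}\right) \left(Z + 8\right) = \left(Z + 1\right) \left(8 + Z\right) = \left(1 + Z\right) \left(8 + Z\right)$)
$\frac{1}{V{\left(j{\left(2,-4 \right)} \right)}} = \frac{1}{8 + 5^{2} + 9 \cdot 5} = \frac{1}{8 + 25 + 45} = \frac{1}{78}$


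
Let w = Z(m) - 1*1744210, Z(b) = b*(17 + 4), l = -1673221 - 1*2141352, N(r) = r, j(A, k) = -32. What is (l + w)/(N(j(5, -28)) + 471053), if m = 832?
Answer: -5541311/471021 ≈ -11.764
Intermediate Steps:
l = -3814573 (l = -1673221 - 2141352 = -3814573)
Z(b) = 21*b (Z(b) = b*21 = 21*b)
w = -1726738 (w = 21*832 - 1*1744210 = 17472 - 1744210 = -1726738)
(l + w)/(N(j(5, -28)) + 471053) = (-3814573 - 1726738)/(-32 + 471053) = -5541311/471021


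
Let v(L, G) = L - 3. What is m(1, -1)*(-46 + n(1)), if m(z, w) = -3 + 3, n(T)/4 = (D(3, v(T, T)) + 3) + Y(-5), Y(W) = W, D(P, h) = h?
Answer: 0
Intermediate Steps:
v(L, G) = -3 + L
n(T) = -20 + 4*T (n(T) = 4*(((-3 + T) + 3) - 5) = 4*(T - 5) = 4*(-5 + T) = -20 + 4*T)
m(z, w) = 0
m(1, -1)*(-46 + n(1)) = 0*(-46 + (-20 + 4*1)) = 0*(-46 + (-20 + 4)) = 0*(-46 - 16) = 0*(-62) = 0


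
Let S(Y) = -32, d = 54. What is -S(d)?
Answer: 32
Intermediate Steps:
-S(d) = -1*(-32) = 32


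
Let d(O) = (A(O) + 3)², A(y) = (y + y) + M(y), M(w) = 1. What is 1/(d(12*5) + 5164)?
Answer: 1/20540 ≈ 4.8685e-5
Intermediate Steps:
A(y) = 1 + 2*y (A(y) = (y + y) + 1 = 2*y + 1 = 1 + 2*y)
d(O) = (4 + 2*O)² (d(O) = ((1 + 2*O) + 3)² = (4 + 2*O)²)
1/(d(12*5) + 5164) = 1/(4*(2 + 12*5)² + 5164) = 1/(4*(2 + 60)² + 5164) = 1/(4*62² + 5164) = 1/(4*3844 + 5164) = 1/(15376 + 5164) = 1/20540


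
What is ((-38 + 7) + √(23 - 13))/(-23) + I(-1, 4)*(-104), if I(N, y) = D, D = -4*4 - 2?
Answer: 43087/23 - √10/23 ≈ 1873.2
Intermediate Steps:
D = -18 (D = -16 - 2 = -18)
I(N, y) = -18
((-38 + 7) + √(23 - 13))/(-23) + I(-1, 4)*(-104) = ((-38 + 7) + √(23 - 13))/(-23) - 18*(-104) = (-31 + √10)*(-1/23) + 1872 = (31/23 - √10/23) + 1872 = 43087/23 - √10/23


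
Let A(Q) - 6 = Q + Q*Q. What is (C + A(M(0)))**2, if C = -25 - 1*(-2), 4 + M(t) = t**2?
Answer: 25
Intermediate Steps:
M(t) = -4 + t**2
C = -23 (C = -25 + 2 = -23)
A(Q) = 6 + Q + Q**2 (A(Q) = 6 + (Q + Q*Q) = 6 + (Q + Q**2) = 6 + Q + Q**2)
(C + A(M(0)))**2 = (-23 + (6 + (-4 + 0**2) + (-4 + 0**2)**2))**2 = (-23 + (6 + (-4 + 0) + (-4 + 0)**2))**2 = (-23 + (6 - 4 + (-4)**2))**2 = (-23 + (6 - 4 + 16))**2 = (-23 + 18)**2 = (-5)**2 = 25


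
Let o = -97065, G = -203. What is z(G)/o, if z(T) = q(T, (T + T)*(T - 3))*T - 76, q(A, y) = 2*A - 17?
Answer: -85793/97065 ≈ -0.88387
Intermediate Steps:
q(A, y) = -17 + 2*A
z(T) = -76 + T*(-17 + 2*T) (z(T) = (-17 + 2*T)*T - 76 = T*(-17 + 2*T) - 76 = -76 + T*(-17 + 2*T))
z(G)/o = (-76 - 203*(-17 + 2*(-203)))/(-97065) = (-76 - 203*(-17 - 406))*(-1/97065) = (-76 - 203*(-423))*(-1/97065) = (-76 + 85869)*(-1/97065) = 85793*(-1/97065) = -85793/97065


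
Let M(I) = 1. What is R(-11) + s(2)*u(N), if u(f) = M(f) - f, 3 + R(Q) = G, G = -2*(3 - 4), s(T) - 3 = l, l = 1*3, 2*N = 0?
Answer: 5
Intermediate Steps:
N = 0 (N = (½)*0 = 0)
l = 3
s(T) = 6 (s(T) = 3 + 3 = 6)
G = 2 (G = -2*(-1) = 2)
R(Q) = -1 (R(Q) = -3 + 2 = -1)
u(f) = 1 - f
R(-11) + s(2)*u(N) = -1 + 6*(1 - 1*0) = -1 + 6*(1 + 0) = -1 + 6*1 = -1 + 6 = 5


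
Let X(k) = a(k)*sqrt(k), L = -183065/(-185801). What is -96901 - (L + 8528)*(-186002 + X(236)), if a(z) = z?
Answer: 15512539357015/9779 - 39367134984*sqrt(59)/9779 ≈ 1.5554e+9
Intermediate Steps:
L = 9635/9779 (L = -183065*(-1/185801) = 9635/9779 ≈ 0.98527)
X(k) = k**(3/2) (X(k) = k*sqrt(k) = k**(3/2))
-96901 - (L + 8528)*(-186002 + X(236)) = -96901 - (9635/9779 + 8528)*(-186002 + 236**(3/2)) = -96901 - 83404947*(-186002 + 472*sqrt(59))/9779 = -96901 - (-15513486951894/9779 + 39367134984*sqrt(59)/9779) = -96901 + (15513486951894/9779 - 39367134984*sqrt(59)/9779) = 15512539357015/9779 - 39367134984*sqrt(59)/9779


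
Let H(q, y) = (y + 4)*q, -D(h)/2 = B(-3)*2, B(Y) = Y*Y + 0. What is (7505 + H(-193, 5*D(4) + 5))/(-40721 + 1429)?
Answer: -533/517 ≈ -1.0309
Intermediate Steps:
B(Y) = Y² (B(Y) = Y² + 0 = Y²)
D(h) = -36 (D(h) = -2*(-3)²*2 = -18*2 = -2*18 = -36)
H(q, y) = q*(4 + y) (H(q, y) = (4 + y)*q = q*(4 + y))
(7505 + H(-193, 5*D(4) + 5))/(-40721 + 1429) = (7505 - 193*(4 + (5*(-36) + 5)))/(-40721 + 1429) = (7505 - 193*(4 + (-180 + 5)))/(-39292) = (7505 - 193*(4 - 175))*(-1/39292) = (7505 - 193*(-171))*(-1/39292) = (7505 + 33003)*(-1/39292) = 40508*(-1/39292) = -533/517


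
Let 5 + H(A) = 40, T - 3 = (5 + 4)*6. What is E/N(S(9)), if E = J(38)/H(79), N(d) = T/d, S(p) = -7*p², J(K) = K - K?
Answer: 0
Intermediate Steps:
J(K) = 0
T = 57 (T = 3 + (5 + 4)*6 = 3 + 9*6 = 3 + 54 = 57)
H(A) = 35 (H(A) = -5 + 40 = 35)
N(d) = 57/d
E = 0 (E = 0/35 = 0*(1/35) = 0)
E/N(S(9)) = 0/((57/((-7*9²)))) = 0/((57/((-7*81)))) = 0/((57/(-567))) = 0/((57*(-1/567))) = 0/(-19/189) = 0*(-189/19) = 0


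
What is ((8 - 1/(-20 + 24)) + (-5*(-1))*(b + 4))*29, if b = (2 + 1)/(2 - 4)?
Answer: 2349/4 ≈ 587.25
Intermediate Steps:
b = -3/2 (b = 3/(-2) = 3*(-½) = -3/2 ≈ -1.5000)
((8 - 1/(-20 + 24)) + (-5*(-1))*(b + 4))*29 = ((8 - 1/(-20 + 24)) + (-5*(-1))*(-3/2 + 4))*29 = ((8 - 1/4) + 5*(5/2))*29 = ((8 - 1*¼) + 25/2)*29 = ((8 - ¼) + 25/2)*29 = (31/4 + 25/2)*29 = (81/4)*29 = 2349/4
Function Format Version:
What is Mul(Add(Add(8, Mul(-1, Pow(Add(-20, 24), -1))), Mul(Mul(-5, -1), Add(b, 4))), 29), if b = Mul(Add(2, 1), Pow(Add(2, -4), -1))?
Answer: Rational(2349, 4) ≈ 587.25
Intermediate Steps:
b = Rational(-3, 2) (b = Mul(3, Pow(-2, -1)) = Mul(3, Rational(-1, 2)) = Rational(-3, 2) ≈ -1.5000)
Mul(Add(Add(8, Mul(-1, Pow(Add(-20, 24), -1))), Mul(Mul(-5, -1), Add(b, 4))), 29) = Mul(Add(Add(8, Mul(-1, Pow(Add(-20, 24), -1))), Mul(Mul(-5, -1), Add(Rational(-3, 2), 4))), 29) = Mul(Add(Add(8, Mul(-1, Pow(4, -1))), Mul(5, Rational(5, 2))), 29) = Mul(Add(Add(8, Mul(-1, Rational(1, 4))), Rational(25, 2)), 29) = Mul(Add(Add(8, Rational(-1, 4)), Rational(25, 2)), 29) = Mul(Add(Rational(31, 4), Rational(25, 2)), 29) = Mul(Rational(81, 4), 29) = Rational(2349, 4)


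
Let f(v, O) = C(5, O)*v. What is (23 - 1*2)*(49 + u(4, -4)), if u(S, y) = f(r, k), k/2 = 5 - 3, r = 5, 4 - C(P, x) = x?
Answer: 1029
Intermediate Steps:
C(P, x) = 4 - x
k = 4 (k = 2*(5 - 3) = 2*2 = 4)
f(v, O) = v*(4 - O) (f(v, O) = (4 - O)*v = v*(4 - O))
u(S, y) = 0 (u(S, y) = 5*(4 - 1*4) = 5*(4 - 4) = 5*0 = 0)
(23 - 1*2)*(49 + u(4, -4)) = (23 - 1*2)*(49 + 0) = (23 - 2)*49 = 21*49 = 1029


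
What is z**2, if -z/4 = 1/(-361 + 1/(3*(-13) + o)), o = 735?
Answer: 7750656/63129075025 ≈ 0.00012277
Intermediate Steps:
z = 2784/251255 (z = -4/(-361 + 1/(3*(-13) + 735)) = -4/(-361 + 1/(-39 + 735)) = -4/(-361 + 1/696) = -4/(-251255/696) = -4*(-696/251255) = 2784/251255 ≈ 0.011080)
z**2 = (2784/251255)**2 = 7750656/63129075025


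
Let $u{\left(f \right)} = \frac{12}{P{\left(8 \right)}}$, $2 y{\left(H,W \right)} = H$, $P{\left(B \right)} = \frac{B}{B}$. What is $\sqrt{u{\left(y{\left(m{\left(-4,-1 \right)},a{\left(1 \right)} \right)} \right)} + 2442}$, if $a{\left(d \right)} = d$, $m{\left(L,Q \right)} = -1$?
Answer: $\sqrt{2454} \approx 49.538$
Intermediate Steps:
$P{\left(B \right)} = 1$
$y{\left(H,W \right)} = \frac{H}{2}$
$u{\left(f \right)} = 12$ ($u{\left(f \right)} = \frac{12}{1} = 12 \cdot 1 = 12$)
$\sqrt{u{\left(y{\left(m{\left(-4,-1 \right)},a{\left(1 \right)} \right)} \right)} + 2442} = \sqrt{12 + 2442} = \sqrt{2454}$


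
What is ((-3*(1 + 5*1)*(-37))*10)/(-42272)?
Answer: -1665/10568 ≈ -0.15755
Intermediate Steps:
((-3*(1 + 5*1)*(-37))*10)/(-42272) = ((-3*(1 + 5)*(-37))*10)*(-1/42272) = ((-3*6*(-37))*10)*(-1/42272) = (-18*(-37)*10)*(-1/42272) = (666*10)*(-1/42272) = 6660*(-1/42272) = -1665/10568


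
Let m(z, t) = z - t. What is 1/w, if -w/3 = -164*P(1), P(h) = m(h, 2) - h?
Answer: -1/984 ≈ -0.0010163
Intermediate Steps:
P(h) = -2 (P(h) = (h - 1*2) - h = (h - 2) - h = (-2 + h) - h = -2)
w = -984 (w = -(-492)*(-2) = -3*328 = -984)
1/w = 1/(-984) = -1/984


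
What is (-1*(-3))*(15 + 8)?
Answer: 69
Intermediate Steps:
(-1*(-3))*(15 + 8) = 3*23 = 69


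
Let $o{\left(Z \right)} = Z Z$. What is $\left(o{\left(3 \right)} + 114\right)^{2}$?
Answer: $15129$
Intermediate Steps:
$o{\left(Z \right)} = Z^{2}$
$\left(o{\left(3 \right)} + 114\right)^{2} = \left(3^{2} + 114\right)^{2} = \left(9 + 114\right)^{2} = 123^{2} = 15129$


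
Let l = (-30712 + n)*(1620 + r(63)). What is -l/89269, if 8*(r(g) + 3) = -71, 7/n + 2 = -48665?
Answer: 19228812620015/34755635384 ≈ 553.26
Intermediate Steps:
n = -7/48667 (n = 7/(-2 - 48665) = 7/(-48667) = 7*(-1/48667) = -7/48667 ≈ -0.00014383)
r(g) = -95/8 (r(g) = -3 + (⅛)*(-71) = -3 - 71/8 = -95/8)
l = -19228812620015/389336 (l = (-30712 - 7/48667)*(1620 - 95/8) = -1494660911/48667*12865/8 = -19228812620015/389336 ≈ -4.9389e+7)
-l/89269 = -(-19228812620015)/(389336*89269) = -1*(-19228812620015/34755635384) = 19228812620015/34755635384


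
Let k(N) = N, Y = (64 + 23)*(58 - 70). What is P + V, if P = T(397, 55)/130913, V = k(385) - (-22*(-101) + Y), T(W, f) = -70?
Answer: -103814079/130913 ≈ -793.00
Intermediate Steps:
Y = -1044 (Y = 87*(-12) = -1044)
V = -793 (V = 385 - (-22*(-101) - 1044) = 385 - (2222 - 1044) = 385 - 1*1178 = 385 - 1178 = -793)
P = -70/130913 ≈ -0.00053471
P + V = -70/130913 - 793 = -103814079/130913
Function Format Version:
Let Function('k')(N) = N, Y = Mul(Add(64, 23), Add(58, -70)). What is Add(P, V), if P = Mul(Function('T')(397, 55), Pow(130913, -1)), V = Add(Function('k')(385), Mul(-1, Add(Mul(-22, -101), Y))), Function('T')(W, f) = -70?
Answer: Rational(-103814079, 130913) ≈ -793.00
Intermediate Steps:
Y = -1044 (Y = Mul(87, -12) = -1044)
V = -793 (V = Add(385, Mul(-1, Add(Mul(-22, -101), -1044))) = Add(385, Mul(-1, Add(2222, -1044))) = Add(385, Mul(-1, 1178)) = Add(385, -1178) = -793)
P = Rational(-70, 130913) (P = Mul(-70, Pow(130913, -1)) = Mul(-70, Rational(1, 130913)) = Rational(-70, 130913) ≈ -0.00053471)
Add(P, V) = Add(Rational(-70, 130913), -793) = Rational(-103814079, 130913)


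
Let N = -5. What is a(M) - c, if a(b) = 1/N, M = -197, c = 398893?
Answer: -1994466/5 ≈ -3.9889e+5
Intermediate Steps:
a(b) = -⅕ (a(b) = 1/(-5) = -⅕)
a(M) - c = -⅕ - 1*398893 = -⅕ - 398893 = -1994466/5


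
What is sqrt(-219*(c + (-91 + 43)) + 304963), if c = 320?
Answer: sqrt(245395) ≈ 495.37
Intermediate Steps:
sqrt(-219*(c + (-91 + 43)) + 304963) = sqrt(-219*(320 + (-91 + 43)) + 304963) = sqrt(-219*(320 - 48) + 304963) = sqrt(-219*272 + 304963) = sqrt(-59568 + 304963) = sqrt(245395)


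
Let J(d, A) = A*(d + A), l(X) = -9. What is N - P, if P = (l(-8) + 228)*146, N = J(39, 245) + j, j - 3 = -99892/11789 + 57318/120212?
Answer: 649845885305/17282674 ≈ 37601.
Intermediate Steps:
j = -86353139/17282674 (j = 3 + (-99892/11789 + 57318/120212) = 3 + (-99892*1/11789 + 57318*(1/120212)) = 3 + (-99892/11789 + 699/1466) = 3 - 138201161/17282674 = -86353139/17282674 ≈ -4.9965)
J(d, A) = A*(A + d)
N = 1202442103781/17282674 (N = 245*(245 + 39) - 86353139/17282674 = 245*284 - 86353139/17282674 = 69580 - 86353139/17282674 = 1202442103781/17282674 ≈ 69575.)
P = 31974 (P = (-9 + 228)*146 = 219*146 = 31974)
N - P = 1202442103781/17282674 - 1*31974 = 1202442103781/17282674 - 31974 = 649845885305/17282674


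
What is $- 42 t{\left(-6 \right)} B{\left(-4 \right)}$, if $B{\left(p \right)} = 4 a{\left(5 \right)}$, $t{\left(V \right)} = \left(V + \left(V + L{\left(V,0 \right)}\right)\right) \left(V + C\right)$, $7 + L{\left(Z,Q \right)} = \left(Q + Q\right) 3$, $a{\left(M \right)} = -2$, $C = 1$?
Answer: $31920$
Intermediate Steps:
$L{\left(Z,Q \right)} = -7 + 6 Q$ ($L{\left(Z,Q \right)} = -7 + \left(Q + Q\right) 3 = -7 + 2 Q 3 = -7 + 6 Q$)
$t{\left(V \right)} = \left(1 + V\right) \left(-7 + 2 V\right)$ ($t{\left(V \right)} = \left(V + \left(V + \left(-7 + 6 \cdot 0\right)\right)\right) \left(V + 1\right) = \left(V + \left(V + \left(-7 + 0\right)\right)\right) \left(1 + V\right) = \left(V + \left(V - 7\right)\right) \left(1 + V\right) = \left(V + \left(-7 + V\right)\right) \left(1 + V\right) = \left(-7 + 2 V\right) \left(1 + V\right) = \left(1 + V\right) \left(-7 + 2 V\right)$)
$B{\left(p \right)} = -8$ ($B{\left(p \right)} = 4 \left(-2\right) = -8$)
$- 42 t{\left(-6 \right)} B{\left(-4 \right)} = - 42 \left(-7 - -30 + 2 \left(-6\right)^{2}\right) \left(-8\right) = - 42 \left(-7 + 30 + 2 \cdot 36\right) \left(-8\right) = - 42 \left(-7 + 30 + 72\right) \left(-8\right) = \left(-42\right) 95 \left(-8\right) = \left(-3990\right) \left(-8\right) = 31920$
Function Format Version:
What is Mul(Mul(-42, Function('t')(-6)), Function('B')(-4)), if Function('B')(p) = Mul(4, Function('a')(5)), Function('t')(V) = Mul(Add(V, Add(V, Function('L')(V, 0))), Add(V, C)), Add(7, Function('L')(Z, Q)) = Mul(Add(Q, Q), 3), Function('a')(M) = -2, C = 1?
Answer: 31920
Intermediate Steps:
Function('L')(Z, Q) = Add(-7, Mul(6, Q)) (Function('L')(Z, Q) = Add(-7, Mul(Add(Q, Q), 3)) = Add(-7, Mul(Mul(2, Q), 3)) = Add(-7, Mul(6, Q)))
Function('t')(V) = Mul(Add(1, V), Add(-7, Mul(2, V))) (Function('t')(V) = Mul(Add(V, Add(V, Add(-7, Mul(6, 0)))), Add(V, 1)) = Mul(Add(V, Add(V, Add(-7, 0))), Add(1, V)) = Mul(Add(V, Add(V, -7)), Add(1, V)) = Mul(Add(V, Add(-7, V)), Add(1, V)) = Mul(Add(-7, Mul(2, V)), Add(1, V)) = Mul(Add(1, V), Add(-7, Mul(2, V))))
Function('B')(p) = -8 (Function('B')(p) = Mul(4, -2) = -8)
Mul(Mul(-42, Function('t')(-6)), Function('B')(-4)) = Mul(Mul(-42, Add(-7, Mul(-5, -6), Mul(2, Pow(-6, 2)))), -8) = Mul(Mul(-42, Add(-7, 30, Mul(2, 36))), -8) = Mul(Mul(-42, Add(-7, 30, 72)), -8) = Mul(Mul(-42, 95), -8) = Mul(-3990, -8) = 31920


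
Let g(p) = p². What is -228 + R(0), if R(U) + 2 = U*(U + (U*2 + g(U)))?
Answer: -230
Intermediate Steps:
R(U) = -2 + U*(U² + 3*U) (R(U) = -2 + U*(U + (U*2 + U²)) = -2 + U*(U + (2*U + U²)) = -2 + U*(U + (U² + 2*U)) = -2 + U*(U² + 3*U))
-228 + R(0) = -228 + (-2 + 0³ + 3*0²) = -228 + (-2 + 0 + 3*0) = -228 + (-2 + 0 + 0) = -228 - 2 = -230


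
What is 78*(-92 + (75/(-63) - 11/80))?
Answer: -2038283/280 ≈ -7279.6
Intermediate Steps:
78*(-92 + (75/(-63) - 11/80)) = 78*(-92 + (75*(-1/63) - 11*1/80)) = 78*(-92 + (-25/21 - 11/80)) = 78*(-92 - 2231/1680) = 78*(-156791/1680) = -2038283/280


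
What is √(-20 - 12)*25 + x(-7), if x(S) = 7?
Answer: 7 + 100*I*√2 ≈ 7.0 + 141.42*I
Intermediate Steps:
√(-20 - 12)*25 + x(-7) = √(-20 - 12)*25 + 7 = √(-32)*25 + 7 = (4*I*√2)*25 + 7 = 100*I*√2 + 7 = 7 + 100*I*√2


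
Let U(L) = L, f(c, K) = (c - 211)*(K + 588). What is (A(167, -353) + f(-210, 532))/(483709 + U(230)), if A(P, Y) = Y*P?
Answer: -530471/483939 ≈ -1.0962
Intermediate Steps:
A(P, Y) = P*Y
f(c, K) = (-211 + c)*(588 + K)
(A(167, -353) + f(-210, 532))/(483709 + U(230)) = (167*(-353) + (-124068 - 211*532 + 588*(-210) + 532*(-210)))/(483709 + 230) = (-58951 + (-124068 - 112252 - 123480 - 111720))/483939 = (-58951 - 471520)*(1/483939) = -530471*1/483939 = -530471/483939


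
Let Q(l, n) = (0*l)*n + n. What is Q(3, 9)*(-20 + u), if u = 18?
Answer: -18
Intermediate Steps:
Q(l, n) = n (Q(l, n) = 0*n + n = 0 + n = n)
Q(3, 9)*(-20 + u) = 9*(-20 + 18) = 9*(-2) = -18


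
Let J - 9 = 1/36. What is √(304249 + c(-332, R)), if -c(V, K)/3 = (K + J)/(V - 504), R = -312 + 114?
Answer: √1913741416455/2508 ≈ 551.59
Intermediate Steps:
J = 325/36 (J = 9 + 1/36 = 325/36 ≈ 9.0278)
R = -198
c(V, K) = -3*(325/36 + K)/(-504 + V) (c(V, K) = -3*(K + 325/36)/(V - 504) = -3*(325/36 + K)/(-504 + V))
√(304249 + c(-332, R)) = √(304249 + (-325 - 36*(-198))/(12*(-504 - 332))) = √(304249 + (1/12)*(-325 + 7128)/(-836)) = √(304249 + (1/12)*(-1/836)*6803) = √(304249 - 6803/10032) = √(3052219165/10032) = √1913741416455/2508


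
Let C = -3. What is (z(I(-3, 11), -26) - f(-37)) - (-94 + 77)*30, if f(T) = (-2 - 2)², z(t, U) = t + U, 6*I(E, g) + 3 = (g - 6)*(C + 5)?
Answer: 2815/6 ≈ 469.17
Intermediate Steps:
I(E, g) = -5/2 + g/3 (I(E, g) = -½ + ((g - 6)*(-3 + 5))/6 = -½ + ((-6 + g)*2)/6 = -½ + (-12 + 2*g)/6 = -½ + (-2 + g/3) = -5/2 + g/3)
z(t, U) = U + t
f(T) = 16 (f(T) = (-4)² = 16)
(z(I(-3, 11), -26) - f(-37)) - (-94 + 77)*30 = ((-26 + (-5/2 + (⅓)*11)) - 1*16) - (-94 + 77)*30 = ((-26 + (-5/2 + 11/3)) - 16) - (-17)*30 = ((-26 + 7/6) - 16) - 1*(-510) = (-149/6 - 16) + 510 = -245/6 + 510 = 2815/6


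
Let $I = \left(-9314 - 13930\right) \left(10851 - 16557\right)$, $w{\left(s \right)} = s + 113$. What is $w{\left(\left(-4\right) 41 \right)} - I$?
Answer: $-132630315$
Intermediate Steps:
$w{\left(s \right)} = 113 + s$
$I = 132630264$ ($I = \left(-23244\right) \left(-5706\right) = 132630264$)
$w{\left(\left(-4\right) 41 \right)} - I = \left(113 - 164\right) - 132630264 = -51 - 132630264 = -132630315$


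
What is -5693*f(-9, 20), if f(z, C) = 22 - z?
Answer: -176483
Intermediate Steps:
-5693*f(-9, 20) = -5693*(22 - 1*(-9)) = -5693*(22 + 9) = -5693*31 = -176483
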